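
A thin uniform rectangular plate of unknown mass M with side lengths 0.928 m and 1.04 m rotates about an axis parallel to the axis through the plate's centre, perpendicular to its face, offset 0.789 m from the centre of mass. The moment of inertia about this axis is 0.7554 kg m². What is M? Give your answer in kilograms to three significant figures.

0.963

I = I_cm + Md² = (1/12)M(a²+b²) + Md² = M·[0.0833333·[(0.928)² + (1.04)²] + (0.789)²] = M·0.78442.
So M = 0.7554 / 0.78442 = 0.963 kg.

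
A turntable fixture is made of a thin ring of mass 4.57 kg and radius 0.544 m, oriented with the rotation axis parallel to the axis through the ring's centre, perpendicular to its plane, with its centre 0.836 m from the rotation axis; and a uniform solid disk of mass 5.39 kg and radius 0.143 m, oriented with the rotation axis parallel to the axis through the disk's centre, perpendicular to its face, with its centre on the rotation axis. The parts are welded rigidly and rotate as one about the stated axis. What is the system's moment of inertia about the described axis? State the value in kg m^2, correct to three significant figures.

Thin ring: I_cm = MR² = (4.57)(0.544)² = 1.3524 kg m^2; centre at d = 0.836 m, so I = I_cm + Md² gives I = 1.3524 + (4.57)(0.836)² = 4.5464 kg m^2.
Solid disk: I_cm = (1/2)MR² = (1/2)(5.39)(0.143)² = 0.05511 kg m^2; axis through the centre, so I = 0.05511 kg m^2.
Total I = 4.5464 + 0.05511 = 4.6015 kg m^2.

4.60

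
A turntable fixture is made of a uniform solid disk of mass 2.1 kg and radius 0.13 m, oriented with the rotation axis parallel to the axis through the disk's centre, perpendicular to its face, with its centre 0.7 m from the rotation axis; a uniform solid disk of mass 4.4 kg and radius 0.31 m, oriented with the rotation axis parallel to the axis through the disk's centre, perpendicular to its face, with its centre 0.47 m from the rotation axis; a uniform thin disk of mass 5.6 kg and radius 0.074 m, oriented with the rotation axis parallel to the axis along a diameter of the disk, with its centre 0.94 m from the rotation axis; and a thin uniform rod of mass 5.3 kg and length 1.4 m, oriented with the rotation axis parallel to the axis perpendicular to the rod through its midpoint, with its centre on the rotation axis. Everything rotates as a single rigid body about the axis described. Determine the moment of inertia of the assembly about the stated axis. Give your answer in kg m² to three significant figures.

8.05

Solid disk: I_cm = (1/2)MR² = (1/2)(2.1)(0.13)² = 0.017745 kg m²; centre at d = 0.7 m, so I = I_cm + Md² gives I = 0.017745 + (2.1)(0.7)² = 1.0467 kg m².
Solid disk: I_cm = (1/2)MR² = (1/2)(4.4)(0.31)² = 0.21142 kg m²; centre at d = 0.47 m, so I = I_cm + Md² gives I = 0.21142 + (4.4)(0.47)² = 1.1834 kg m².
Thin disk: I_cm = (1/4)MR² = (1/4)(5.6)(0.074)² = 0.0076664 kg m²; centre at d = 0.94 m, so I = I_cm + Md² gives I = 0.0076664 + (5.6)(0.94)² = 4.9558 kg m².
Thin rod: I_cm = (1/12)ML² = (1/12)(5.3)(1.4)² = 0.86567 kg m²; axis through the centre, so I = 0.86567 kg m².
Total I = 1.0467 + 1.1834 + 4.9558 + 0.86567 = 8.0516 kg m².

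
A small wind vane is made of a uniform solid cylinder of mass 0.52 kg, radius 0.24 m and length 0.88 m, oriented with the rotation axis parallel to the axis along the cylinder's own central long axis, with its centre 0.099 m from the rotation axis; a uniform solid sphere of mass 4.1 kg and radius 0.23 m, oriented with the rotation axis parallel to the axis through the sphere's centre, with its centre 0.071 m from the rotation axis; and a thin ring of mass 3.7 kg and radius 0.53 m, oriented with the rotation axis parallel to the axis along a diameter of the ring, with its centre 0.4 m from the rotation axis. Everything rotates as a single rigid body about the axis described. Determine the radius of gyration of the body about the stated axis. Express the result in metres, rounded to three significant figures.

Solid cylinder: I_cm = (1/2)MR² = (1/2)(0.52)(0.24)² = 0.014976 kg·m²; centre at d = 0.099 m, so I = I_cm + Md² gives I = 0.014976 + (0.52)(0.099)² = 0.020073 kg·m².
Solid sphere: I_cm = (2/5)MR² = (2/5)(4.1)(0.23)² = 0.086756 kg·m²; centre at d = 0.071 m, so I = I_cm + Md² gives I = 0.086756 + (4.1)(0.071)² = 0.10742 kg·m².
Thin ring: I_cm = (1/2)MR² = (1/2)(3.7)(0.53)² = 0.51967 kg·m²; centre at d = 0.4 m, so I = I_cm + Md² gives I = 0.51967 + (3.7)(0.4)² = 1.1117 kg·m².
Total I = 1.2392 kg·m²; total mass M = 8.32 kg.
k = √(I/M) = √(1.2392/8.32) = 0.38592 m.

0.386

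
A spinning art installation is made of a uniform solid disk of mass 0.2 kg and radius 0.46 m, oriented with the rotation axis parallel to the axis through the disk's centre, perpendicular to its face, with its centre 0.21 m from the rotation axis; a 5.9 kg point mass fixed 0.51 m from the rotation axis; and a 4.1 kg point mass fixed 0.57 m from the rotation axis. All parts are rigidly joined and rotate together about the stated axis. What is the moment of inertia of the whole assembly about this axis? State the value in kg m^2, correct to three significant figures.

Solid disk: I_cm = (1/2)MR² = (1/2)(0.2)(0.46)² = 0.02116 kg m^2; centre at d = 0.21 m, so I = I_cm + Md² gives I = 0.02116 + (0.2)(0.21)² = 0.02998 kg m^2.
Point mass: I_cm = 0; centre at d = 0.51 m, so I = I_cm + Md² gives I = 0 + (5.9)(0.51)² = 1.5346 kg m^2.
Point mass: I_cm = 0; centre at d = 0.57 m, so I = I_cm + Md² gives I = 0 + (4.1)(0.57)² = 1.3321 kg m^2.
Total I = 0.02998 + 1.5346 + 1.3321 = 2.8967 kg m^2.

2.90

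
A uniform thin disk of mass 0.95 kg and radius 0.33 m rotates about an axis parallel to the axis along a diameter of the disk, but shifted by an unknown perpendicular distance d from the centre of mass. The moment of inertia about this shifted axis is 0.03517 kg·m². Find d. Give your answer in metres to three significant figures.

0.0990

About the centre-of-mass axis, I_cm = (1/4)MR² = (1/4)(0.95)(0.33)² = 0.025864 kg·m².
Parallel axis theorem: I = I_cm + Md², so Md² = 0.03517 − 0.025864 = 0.0093062 kg·m².
d = √(0.0093062 / 0.95) = 0.098975 m.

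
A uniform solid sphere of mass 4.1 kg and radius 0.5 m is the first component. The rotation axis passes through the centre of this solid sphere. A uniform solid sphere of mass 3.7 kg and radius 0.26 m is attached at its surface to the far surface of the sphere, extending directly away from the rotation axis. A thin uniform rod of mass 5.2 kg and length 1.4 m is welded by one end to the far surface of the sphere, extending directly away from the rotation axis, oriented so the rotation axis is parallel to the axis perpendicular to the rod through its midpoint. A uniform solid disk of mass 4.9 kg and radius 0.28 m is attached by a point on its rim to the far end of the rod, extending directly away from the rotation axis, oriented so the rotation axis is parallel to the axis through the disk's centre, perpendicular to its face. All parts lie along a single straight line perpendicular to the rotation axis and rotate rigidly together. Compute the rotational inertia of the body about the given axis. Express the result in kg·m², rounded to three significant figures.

Solid sphere: I_cm = (2/5)MR² = (2/5)(4.1)(0.5)² = 0.41 kg·m²; axis through the centre, so I = 0.41 kg·m².
Solid sphere: I_cm = (2/5)MR² = (2/5)(3.7)(0.26)² = 0.10005 kg·m²; centre at d = 0.5 + 0.26 = 0.76 m, so I = I_cm + Md² gives I = 0.10005 + (3.7)(0.76)² = 2.2372 kg·m².
Thin rod: I_cm = (1/12)ML² = (1/12)(5.2)(1.4)² = 0.84933 kg·m²; centre at d = 0.5 + 0.26 + 0.26 + 0.7 = 1.72 m, so I = I_cm + Md² gives I = 0.84933 + (5.2)(1.72)² = 16.233 kg·m².
Solid disk: I_cm = (1/2)MR² = (1/2)(4.9)(0.28)² = 0.19208 kg·m²; centre at d = 0.5 + 0.26 + 0.26 + 0.7 + 0.7 + 0.28 = 2.7 m, so I = I_cm + Md² gives I = 0.19208 + (4.9)(2.7)² = 35.913 kg·m².
Total I = 0.41 + 2.2372 + 16.233 + 35.913 = 54.793 kg·m².

54.8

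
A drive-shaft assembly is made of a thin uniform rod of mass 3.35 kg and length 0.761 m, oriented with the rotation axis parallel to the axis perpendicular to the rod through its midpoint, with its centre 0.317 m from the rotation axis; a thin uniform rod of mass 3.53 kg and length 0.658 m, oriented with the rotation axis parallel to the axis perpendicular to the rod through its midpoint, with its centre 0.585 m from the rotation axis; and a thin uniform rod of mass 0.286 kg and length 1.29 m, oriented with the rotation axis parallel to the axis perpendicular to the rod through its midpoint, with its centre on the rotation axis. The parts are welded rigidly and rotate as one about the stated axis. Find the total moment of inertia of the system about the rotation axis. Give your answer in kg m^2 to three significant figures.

1.87

Thin rod: I_cm = (1/12)ML² = (1/12)(3.35)(0.761)² = 0.16167 kg m^2; centre at d = 0.317 m, so I = I_cm + Md² gives I = 0.16167 + (3.35)(0.317)² = 0.49831 kg m^2.
Thin rod: I_cm = (1/12)ML² = (1/12)(3.53)(0.658)² = 0.12736 kg m^2; centre at d = 0.585 m, so I = I_cm + Md² gives I = 0.12736 + (3.53)(0.585)² = 1.3354 kg m^2.
Thin rod: I_cm = (1/12)ML² = (1/12)(0.286)(1.29)² = 0.039661 kg m^2; axis through the centre, so I = 0.039661 kg m^2.
Total I = 0.49831 + 1.3354 + 0.039661 = 1.8734 kg m^2.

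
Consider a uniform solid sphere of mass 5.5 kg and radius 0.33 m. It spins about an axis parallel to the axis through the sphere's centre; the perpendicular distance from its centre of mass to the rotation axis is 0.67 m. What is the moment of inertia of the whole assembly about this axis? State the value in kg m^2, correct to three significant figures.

I_cm = (2/5)MR² = (2/5)(5.5)(0.33)² = 0.23958 kg m^2; centre at d = 0.67 m, so the parallel axis theorem gives I = 0.23958 + (5.5)(0.67)² = 2.7085 kg m^2.

2.71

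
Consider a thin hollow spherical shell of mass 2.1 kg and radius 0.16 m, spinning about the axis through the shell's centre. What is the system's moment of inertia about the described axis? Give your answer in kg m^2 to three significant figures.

I_cm = (2/3)MR² = (2/3)(2.1)(0.16)² = 0.03584 kg m^2; axis through the centre, so I = 0.03584 kg m^2.

0.0358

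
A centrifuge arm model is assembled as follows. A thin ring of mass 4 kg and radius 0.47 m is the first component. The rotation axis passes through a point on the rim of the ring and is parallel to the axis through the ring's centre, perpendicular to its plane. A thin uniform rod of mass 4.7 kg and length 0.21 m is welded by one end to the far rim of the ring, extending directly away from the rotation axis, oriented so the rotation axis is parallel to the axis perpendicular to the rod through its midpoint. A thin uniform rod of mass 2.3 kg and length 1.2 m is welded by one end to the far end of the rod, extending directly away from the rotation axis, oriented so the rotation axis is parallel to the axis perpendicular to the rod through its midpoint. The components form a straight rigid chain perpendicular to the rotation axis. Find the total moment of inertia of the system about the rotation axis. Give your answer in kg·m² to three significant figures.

Thin ring: I_cm = MR² = (4)(0.47)² = 0.8836 kg·m²; centre at d = 0.47 m, so the parallel axis theorem gives I = 0.8836 + (4)(0.47)² = 1.7672 kg·m².
Thin rod: I_cm = (1/12)ML² = (1/12)(4.7)(0.21)² = 0.017272 kg·m²; centre at d = 0.47 + 0.47 + 0.105 = 1.045 m, so the parallel axis theorem gives I = 0.017272 + (4.7)(1.045)² = 5.1498 kg·m².
Thin rod: I_cm = (1/12)ML² = (1/12)(2.3)(1.2)² = 0.276 kg·m²; centre at d = 0.47 + 0.47 + 0.105 + 0.105 + 0.6 = 1.75 m, so the parallel axis theorem gives I = 0.276 + (2.3)(1.75)² = 7.3197 kg·m².
Total I = 1.7672 + 5.1498 + 7.3197 = 14.237 kg·m².

14.2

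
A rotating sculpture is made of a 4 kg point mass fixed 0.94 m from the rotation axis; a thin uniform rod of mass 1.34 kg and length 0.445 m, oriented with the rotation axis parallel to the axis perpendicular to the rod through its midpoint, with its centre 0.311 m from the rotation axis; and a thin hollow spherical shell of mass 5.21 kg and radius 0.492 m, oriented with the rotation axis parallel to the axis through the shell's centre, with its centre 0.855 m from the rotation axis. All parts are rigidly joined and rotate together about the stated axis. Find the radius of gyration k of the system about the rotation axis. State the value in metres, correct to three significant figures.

Point mass: I_cm = 0; centre at d = 0.94 m, so the parallel axis theorem gives I = 0 + (4)(0.94)² = 3.5344 kg m^2.
Thin rod: I_cm = (1/12)ML² = (1/12)(1.34)(0.445)² = 0.022113 kg m^2; centre at d = 0.311 m, so the parallel axis theorem gives I = 0.022113 + (1.34)(0.311)² = 0.15172 kg m^2.
Spherical shell: I_cm = (2/3)MR² = (2/3)(5.21)(0.492)² = 0.84077 kg m^2; centre at d = 0.855 m, so the parallel axis theorem gives I = 0.84077 + (5.21)(0.855)² = 4.6494 kg m^2.
Total I = 8.3355 kg m^2; total mass M = 10.55 kg.
k = √(I/M) = √(8.3355/10.55) = 0.88887 m.

0.889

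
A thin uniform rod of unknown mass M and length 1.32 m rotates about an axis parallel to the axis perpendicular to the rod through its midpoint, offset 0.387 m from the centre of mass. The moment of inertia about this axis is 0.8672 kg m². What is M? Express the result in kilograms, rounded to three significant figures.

I = I_cm + Md² = (1/12)ML² + Md² = M·[0.0833333·(1.32)² + (0.387)²] = M·0.29497.
So M = 0.8672 / 0.29497 = 2.94 kg.

2.94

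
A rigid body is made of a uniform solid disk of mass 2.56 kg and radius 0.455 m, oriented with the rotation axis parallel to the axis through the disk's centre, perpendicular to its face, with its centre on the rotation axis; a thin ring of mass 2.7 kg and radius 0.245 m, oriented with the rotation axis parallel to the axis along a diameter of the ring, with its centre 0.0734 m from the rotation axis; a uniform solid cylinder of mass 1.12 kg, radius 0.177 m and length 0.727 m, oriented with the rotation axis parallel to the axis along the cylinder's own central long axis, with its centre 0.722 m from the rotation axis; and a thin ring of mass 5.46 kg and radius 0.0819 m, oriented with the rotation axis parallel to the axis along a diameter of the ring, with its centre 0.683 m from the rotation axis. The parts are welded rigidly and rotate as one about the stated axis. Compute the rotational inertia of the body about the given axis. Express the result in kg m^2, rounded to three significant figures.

Solid disk: I_cm = (1/2)MR² = (1/2)(2.56)(0.455)² = 0.26499 kg m^2; axis through the centre, so I = 0.26499 kg m^2.
Thin ring: I_cm = (1/2)MR² = (1/2)(2.7)(0.245)² = 0.081034 kg m^2; centre at d = 0.0734 m, so the parallel axis theorem gives I = 0.081034 + (2.7)(0.0734)² = 0.09558 kg m^2.
Solid cylinder: I_cm = (1/2)MR² = (1/2)(1.12)(0.177)² = 0.017544 kg m^2; centre at d = 0.722 m, so the parallel axis theorem gives I = 0.017544 + (1.12)(0.722)² = 0.60138 kg m^2.
Thin ring: I_cm = (1/2)MR² = (1/2)(5.46)(0.0819)² = 0.018312 kg m^2; centre at d = 0.683 m, so the parallel axis theorem gives I = 0.018312 + (5.46)(0.683)² = 2.5653 kg m^2.
Total I = 0.26499 + 0.09558 + 0.60138 + 2.5653 = 3.5273 kg m^2.

3.53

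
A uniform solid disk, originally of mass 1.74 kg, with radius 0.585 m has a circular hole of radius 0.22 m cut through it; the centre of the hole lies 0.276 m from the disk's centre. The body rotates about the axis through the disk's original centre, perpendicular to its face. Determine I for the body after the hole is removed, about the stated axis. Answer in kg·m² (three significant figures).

0.273

Unpierced body about its centre: I₀ = (1/2)MR² = (1/2)(1.74)(0.585)² = 0.29774 kg·m².
The removed disk has mass m = M·(r/R)² = (1.74)(0.22/0.585)² = 0.24608 kg (same uniform areal density).
Its moment of inertia about the rotation axis (parallel-axis theorem): I_hole = (1/2)mr² + md² = (1/2)(0.24608)(0.22)² + (0.24608)(0.276)² = 0.024701 kg·m².
Treating the hole as negative mass, I = I₀ − I_hole = 0.29774 − 0.024701 = 0.27303 kg·m².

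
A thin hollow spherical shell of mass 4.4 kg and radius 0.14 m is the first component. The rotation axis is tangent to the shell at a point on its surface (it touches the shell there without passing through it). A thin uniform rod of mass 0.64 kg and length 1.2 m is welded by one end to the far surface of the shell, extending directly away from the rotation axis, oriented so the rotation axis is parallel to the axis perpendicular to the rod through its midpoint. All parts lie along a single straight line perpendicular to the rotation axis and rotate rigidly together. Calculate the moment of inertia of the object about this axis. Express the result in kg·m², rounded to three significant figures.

Spherical shell: I_cm = (2/3)MR² = (2/3)(4.4)(0.14)² = 0.057493 kg·m²; centre at d = 0.14 m, so I = I_cm + Md² gives I = 0.057493 + (4.4)(0.14)² = 0.14373 kg·m².
Thin rod: I_cm = (1/12)ML² = (1/12)(0.64)(1.2)² = 0.0768 kg·m²; centre at d = 0.14 + 0.14 + 0.6 = 0.88 m, so I = I_cm + Md² gives I = 0.0768 + (0.64)(0.88)² = 0.57242 kg·m².
Total I = 0.14373 + 0.57242 = 0.71615 kg·m².

0.716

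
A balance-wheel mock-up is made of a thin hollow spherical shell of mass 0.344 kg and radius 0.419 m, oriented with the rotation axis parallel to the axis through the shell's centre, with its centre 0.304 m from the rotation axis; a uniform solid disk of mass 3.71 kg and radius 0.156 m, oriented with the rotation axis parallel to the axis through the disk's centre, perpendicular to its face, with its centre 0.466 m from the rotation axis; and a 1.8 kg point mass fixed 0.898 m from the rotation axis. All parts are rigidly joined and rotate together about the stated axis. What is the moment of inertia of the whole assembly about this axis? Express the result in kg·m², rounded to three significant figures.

Spherical shell: I_cm = (2/3)MR² = (2/3)(0.344)(0.419)² = 0.040262 kg·m²; centre at d = 0.304 m, so the parallel axis theorem gives I = 0.040262 + (0.344)(0.304)² = 0.072053 kg·m².
Solid disk: I_cm = (1/2)MR² = (1/2)(3.71)(0.156)² = 0.045143 kg·m²; centre at d = 0.466 m, so the parallel axis theorem gives I = 0.045143 + (3.71)(0.466)² = 0.85079 kg·m².
Point mass: I_cm = 0; centre at d = 0.898 m, so the parallel axis theorem gives I = 0 + (1.8)(0.898)² = 1.4515 kg·m².
Total I = 0.072053 + 0.85079 + 1.4515 = 2.3744 kg·m².

2.37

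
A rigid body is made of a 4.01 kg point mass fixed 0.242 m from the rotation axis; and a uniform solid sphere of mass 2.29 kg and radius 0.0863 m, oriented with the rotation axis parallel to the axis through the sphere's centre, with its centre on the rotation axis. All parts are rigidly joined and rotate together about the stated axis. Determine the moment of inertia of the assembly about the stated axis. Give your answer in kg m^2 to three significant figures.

0.242

Point mass: I_cm = 0; centre at d = 0.242 m, so I = I_cm + Md² gives I = 0 + (4.01)(0.242)² = 0.23484 kg m^2.
Solid sphere: I_cm = (2/5)MR² = (2/5)(2.29)(0.0863)² = 0.0068221 kg m^2; axis through the centre, so I = 0.0068221 kg m^2.
Total I = 0.23484 + 0.0068221 = 0.24166 kg m^2.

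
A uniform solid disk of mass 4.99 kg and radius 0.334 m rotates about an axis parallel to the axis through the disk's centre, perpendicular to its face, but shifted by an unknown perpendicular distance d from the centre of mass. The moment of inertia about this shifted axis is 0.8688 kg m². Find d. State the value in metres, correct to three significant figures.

About the centre-of-mass axis, I_cm = (1/2)MR² = (1/2)(4.99)(0.334)² = 0.27833 kg m².
Parallel axis theorem: I = I_cm + Md², so Md² = 0.8688 − 0.27833 = 0.59047 kg m².
d = √(0.59047 / 4.99) = 0.34399 m.

0.344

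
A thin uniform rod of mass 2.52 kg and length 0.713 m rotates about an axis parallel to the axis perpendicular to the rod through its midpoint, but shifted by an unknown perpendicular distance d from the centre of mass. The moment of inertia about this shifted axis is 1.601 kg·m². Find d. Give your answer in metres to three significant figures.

0.770

About the centre-of-mass axis, I_cm = (1/12)ML² = (1/12)(2.52)(0.713)² = 0.10676 kg·m².
Parallel axis theorem: I = I_cm + Md², so Md² = 1.601 − 0.10676 = 1.4942 kg·m².
d = √(1.4942 / 2.52) = 0.77003 m.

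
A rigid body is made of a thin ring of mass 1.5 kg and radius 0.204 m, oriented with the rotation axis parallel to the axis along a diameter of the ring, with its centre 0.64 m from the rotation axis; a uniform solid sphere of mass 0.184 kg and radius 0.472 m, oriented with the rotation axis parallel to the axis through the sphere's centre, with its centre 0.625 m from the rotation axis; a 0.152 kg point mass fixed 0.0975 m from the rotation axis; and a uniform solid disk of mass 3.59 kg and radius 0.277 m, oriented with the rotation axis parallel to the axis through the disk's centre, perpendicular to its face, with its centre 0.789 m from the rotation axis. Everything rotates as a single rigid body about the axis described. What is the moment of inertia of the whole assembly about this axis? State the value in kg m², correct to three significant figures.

3.11

Thin ring: I_cm = (1/2)MR² = (1/2)(1.5)(0.204)² = 0.031212 kg m²; centre at d = 0.64 m, so the parallel axis theorem gives I = 0.031212 + (1.5)(0.64)² = 0.64561 kg m².
Solid sphere: I_cm = (2/5)MR² = (2/5)(0.184)(0.472)² = 0.016397 kg m²; centre at d = 0.625 m, so the parallel axis theorem gives I = 0.016397 + (0.184)(0.625)² = 0.088272 kg m².
Point mass: I_cm = 0; centre at d = 0.0975 m, so the parallel axis theorem gives I = 0 + (0.152)(0.0975)² = 0.001445 kg m².
Solid disk: I_cm = (1/2)MR² = (1/2)(3.59)(0.277)² = 0.13773 kg m²; centre at d = 0.789 m, so the parallel axis theorem gives I = 0.13773 + (3.59)(0.789)² = 2.3726 kg m².
Total I = 0.64561 + 0.088272 + 0.001445 + 2.3726 = 3.1079 kg m².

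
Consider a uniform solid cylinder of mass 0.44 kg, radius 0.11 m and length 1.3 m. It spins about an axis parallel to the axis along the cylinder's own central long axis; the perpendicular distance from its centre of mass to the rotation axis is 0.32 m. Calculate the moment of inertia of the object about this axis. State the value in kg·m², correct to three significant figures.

I_cm = (1/2)MR² = (1/2)(0.44)(0.11)² = 0.002662 kg·m²; centre at d = 0.32 m, so the parallel axis theorem gives I = 0.002662 + (0.44)(0.32)² = 0.047718 kg·m².

0.0477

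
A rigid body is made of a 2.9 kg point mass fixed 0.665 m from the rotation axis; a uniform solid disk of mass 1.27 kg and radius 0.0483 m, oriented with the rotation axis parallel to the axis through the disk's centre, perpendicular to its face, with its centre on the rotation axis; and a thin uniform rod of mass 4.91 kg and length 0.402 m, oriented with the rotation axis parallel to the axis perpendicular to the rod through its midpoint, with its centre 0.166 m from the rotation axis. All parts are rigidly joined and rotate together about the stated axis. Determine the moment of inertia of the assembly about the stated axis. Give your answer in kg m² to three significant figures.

Point mass: I_cm = 0; centre at d = 0.665 m, so the parallel axis theorem gives I = 0 + (2.9)(0.665)² = 1.2825 kg m².
Solid disk: I_cm = (1/2)MR² = (1/2)(1.27)(0.0483)² = 0.0014814 kg m²; axis through the centre, so I = 0.0014814 kg m².
Thin rod: I_cm = (1/12)ML² = (1/12)(4.91)(0.402)² = 0.066123 kg m²; centre at d = 0.166 m, so the parallel axis theorem gives I = 0.066123 + (4.91)(0.166)² = 0.20142 kg m².
Total I = 1.2825 + 0.0014814 + 0.20142 = 1.4854 kg m².

1.49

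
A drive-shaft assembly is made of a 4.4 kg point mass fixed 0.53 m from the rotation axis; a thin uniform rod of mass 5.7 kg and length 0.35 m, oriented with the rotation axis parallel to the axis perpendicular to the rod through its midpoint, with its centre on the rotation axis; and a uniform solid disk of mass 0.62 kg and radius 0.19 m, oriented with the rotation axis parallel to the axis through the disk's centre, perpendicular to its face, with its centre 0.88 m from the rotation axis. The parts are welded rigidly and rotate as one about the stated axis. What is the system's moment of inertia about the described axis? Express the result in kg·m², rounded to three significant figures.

1.79

Point mass: I_cm = 0; centre at d = 0.53 m, so the parallel axis theorem gives I = 0 + (4.4)(0.53)² = 1.236 kg·m².
Thin rod: I_cm = (1/12)ML² = (1/12)(5.7)(0.35)² = 0.058187 kg·m²; axis through the centre, so I = 0.058187 kg·m².
Solid disk: I_cm = (1/2)MR² = (1/2)(0.62)(0.19)² = 0.011191 kg·m²; centre at d = 0.88 m, so the parallel axis theorem gives I = 0.011191 + (0.62)(0.88)² = 0.49132 kg·m².
Total I = 1.236 + 0.058187 + 0.49132 = 1.7855 kg·m².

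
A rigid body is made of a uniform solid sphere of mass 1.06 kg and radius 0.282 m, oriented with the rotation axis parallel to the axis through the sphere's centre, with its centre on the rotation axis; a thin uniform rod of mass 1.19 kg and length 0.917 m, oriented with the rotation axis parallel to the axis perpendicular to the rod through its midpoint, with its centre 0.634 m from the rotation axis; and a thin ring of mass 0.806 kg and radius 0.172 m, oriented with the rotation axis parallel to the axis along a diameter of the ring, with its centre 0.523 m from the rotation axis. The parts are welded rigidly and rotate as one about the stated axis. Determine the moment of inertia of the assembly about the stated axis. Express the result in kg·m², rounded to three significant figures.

Solid sphere: I_cm = (2/5)MR² = (2/5)(1.06)(0.282)² = 0.033718 kg·m²; axis through the centre, so I = 0.033718 kg·m².
Thin rod: I_cm = (1/12)ML² = (1/12)(1.19)(0.917)² = 0.083388 kg·m²; centre at d = 0.634 m, so the parallel axis theorem gives I = 0.083388 + (1.19)(0.634)² = 0.56172 kg·m².
Thin ring: I_cm = (1/2)MR² = (1/2)(0.806)(0.172)² = 0.011922 kg·m²; centre at d = 0.523 m, so the parallel axis theorem gives I = 0.011922 + (0.806)(0.523)² = 0.23239 kg·m².
Total I = 0.033718 + 0.56172 + 0.23239 = 0.82782 kg·m².

0.828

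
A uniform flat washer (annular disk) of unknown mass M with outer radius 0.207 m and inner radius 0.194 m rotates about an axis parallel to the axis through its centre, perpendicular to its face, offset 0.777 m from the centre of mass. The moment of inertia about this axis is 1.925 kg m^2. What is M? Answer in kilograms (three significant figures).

2.99

I = I_cm + Md² = (1/2)M(R²+r²) + Md² = M·[0.5·[(0.207)² + (0.194)²] + (0.777)²] = M·0.64397.
So M = 1.925 / 0.64397 = 2.9893 kg.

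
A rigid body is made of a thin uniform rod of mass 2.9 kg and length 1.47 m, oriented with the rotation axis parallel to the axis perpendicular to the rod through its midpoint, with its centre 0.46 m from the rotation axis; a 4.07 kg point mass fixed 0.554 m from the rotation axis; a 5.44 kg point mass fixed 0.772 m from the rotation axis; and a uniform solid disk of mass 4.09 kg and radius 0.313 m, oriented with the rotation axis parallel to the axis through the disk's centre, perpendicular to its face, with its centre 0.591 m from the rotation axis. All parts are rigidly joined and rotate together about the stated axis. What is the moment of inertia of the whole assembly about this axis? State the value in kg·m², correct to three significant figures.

7.26

Thin rod: I_cm = (1/12)ML² = (1/12)(2.9)(1.47)² = 0.52222 kg·m²; centre at d = 0.46 m, so I = I_cm + Md² gives I = 0.52222 + (2.9)(0.46)² = 1.1359 kg·m².
Point mass: I_cm = 0; centre at d = 0.554 m, so I = I_cm + Md² gives I = 0 + (4.07)(0.554)² = 1.2491 kg·m².
Point mass: I_cm = 0; centre at d = 0.772 m, so I = I_cm + Md² gives I = 0 + (5.44)(0.772)² = 3.2422 kg·m².
Solid disk: I_cm = (1/2)MR² = (1/2)(4.09)(0.313)² = 0.20035 kg·m²; centre at d = 0.591 m, so I = I_cm + Md² gives I = 0.20035 + (4.09)(0.591)² = 1.6289 kg·m².
Total I = 1.1359 + 1.2491 + 3.2422 + 1.6289 = 7.2561 kg·m².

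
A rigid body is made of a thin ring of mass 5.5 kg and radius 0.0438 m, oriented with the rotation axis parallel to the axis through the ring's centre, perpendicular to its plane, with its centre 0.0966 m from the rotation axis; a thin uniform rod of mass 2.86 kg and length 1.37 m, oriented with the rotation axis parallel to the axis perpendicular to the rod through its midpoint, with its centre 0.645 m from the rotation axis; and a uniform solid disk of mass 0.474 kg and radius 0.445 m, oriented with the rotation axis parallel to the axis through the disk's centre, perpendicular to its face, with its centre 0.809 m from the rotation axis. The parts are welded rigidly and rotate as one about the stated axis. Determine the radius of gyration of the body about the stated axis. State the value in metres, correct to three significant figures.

0.482

Thin ring: I_cm = MR² = (5.5)(0.0438)² = 0.010551 kg m²; centre at d = 0.0966 m, so the parallel axis theorem gives I = 0.010551 + (5.5)(0.0966)² = 0.061875 kg m².
Thin rod: I_cm = (1/12)ML² = (1/12)(2.86)(1.37)² = 0.44733 kg m²; centre at d = 0.645 m, so the parallel axis theorem gives I = 0.44733 + (2.86)(0.645)² = 1.6372 kg m².
Solid disk: I_cm = (1/2)MR² = (1/2)(0.474)(0.445)² = 0.046932 kg m²; centre at d = 0.809 m, so the parallel axis theorem gives I = 0.046932 + (0.474)(0.809)² = 0.35716 kg m².
Total I = 2.0562 kg m²; total mass M = 8.834 kg.
k = √(I/M) = √(2.0562/8.834) = 0.48245 m.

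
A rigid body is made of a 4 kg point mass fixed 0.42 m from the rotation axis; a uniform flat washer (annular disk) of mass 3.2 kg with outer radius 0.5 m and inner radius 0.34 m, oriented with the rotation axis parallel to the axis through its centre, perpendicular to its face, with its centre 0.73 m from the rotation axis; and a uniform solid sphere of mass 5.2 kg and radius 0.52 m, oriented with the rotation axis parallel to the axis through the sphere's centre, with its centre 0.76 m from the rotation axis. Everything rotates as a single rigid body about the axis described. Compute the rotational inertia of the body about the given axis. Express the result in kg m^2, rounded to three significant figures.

6.56

Point mass: I_cm = 0; centre at d = 0.42 m, so I = I_cm + Md² gives I = 0 + (4)(0.42)² = 0.7056 kg m^2.
Annular disk: I_cm = (1/2)M(R²+r²) = (1/2)(3.2)[(0.5)² + (0.34)²] = 0.58496 kg m^2; centre at d = 0.73 m, so I = I_cm + Md² gives I = 0.58496 + (3.2)(0.73)² = 2.2902 kg m^2.
Solid sphere: I_cm = (2/5)MR² = (2/5)(5.2)(0.52)² = 0.56243 kg m^2; centre at d = 0.76 m, so I = I_cm + Md² gives I = 0.56243 + (5.2)(0.76)² = 3.566 kg m^2.
Total I = 0.7056 + 2.2902 + 3.566 = 6.5618 kg m^2.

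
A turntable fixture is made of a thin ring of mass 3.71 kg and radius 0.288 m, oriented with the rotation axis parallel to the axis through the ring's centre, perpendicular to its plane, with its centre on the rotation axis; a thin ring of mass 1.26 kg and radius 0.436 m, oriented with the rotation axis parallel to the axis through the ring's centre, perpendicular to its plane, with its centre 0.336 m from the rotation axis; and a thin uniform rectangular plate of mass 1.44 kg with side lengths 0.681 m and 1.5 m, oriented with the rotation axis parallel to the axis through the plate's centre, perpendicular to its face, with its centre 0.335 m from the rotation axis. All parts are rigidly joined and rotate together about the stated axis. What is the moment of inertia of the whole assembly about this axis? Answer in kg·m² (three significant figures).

1.18

Thin ring: I_cm = MR² = (3.71)(0.288)² = 0.30772 kg·m²; axis through the centre, so I = 0.30772 kg·m².
Thin ring: I_cm = MR² = (1.26)(0.436)² = 0.23952 kg·m²; centre at d = 0.336 m, so I = I_cm + Md² gives I = 0.23952 + (1.26)(0.336)² = 0.38177 kg·m².
Rectangular plate: I_cm = (1/12)M(a²+b²) = (1/12)(1.44)[(0.681)² + (1.5)²] = 0.32565 kg·m²; centre at d = 0.335 m, so I = I_cm + Md² gives I = 0.32565 + (1.44)(0.335)² = 0.48726 kg·m².
Total I = 0.30772 + 0.38177 + 0.48726 = 1.1767 kg·m².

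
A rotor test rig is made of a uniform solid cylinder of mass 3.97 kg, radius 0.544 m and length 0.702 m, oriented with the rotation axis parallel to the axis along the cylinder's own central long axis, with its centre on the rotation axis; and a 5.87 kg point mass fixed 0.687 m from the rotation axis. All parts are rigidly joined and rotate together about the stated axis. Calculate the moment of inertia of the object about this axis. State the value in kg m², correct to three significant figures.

Solid cylinder: I_cm = (1/2)MR² = (1/2)(3.97)(0.544)² = 0.58743 kg m²; axis through the centre, so I = 0.58743 kg m².
Point mass: I_cm = 0; centre at d = 0.687 m, so the parallel axis theorem gives I = 0 + (5.87)(0.687)² = 2.7705 kg m².
Total I = 0.58743 + 2.7705 = 3.3579 kg m².

3.36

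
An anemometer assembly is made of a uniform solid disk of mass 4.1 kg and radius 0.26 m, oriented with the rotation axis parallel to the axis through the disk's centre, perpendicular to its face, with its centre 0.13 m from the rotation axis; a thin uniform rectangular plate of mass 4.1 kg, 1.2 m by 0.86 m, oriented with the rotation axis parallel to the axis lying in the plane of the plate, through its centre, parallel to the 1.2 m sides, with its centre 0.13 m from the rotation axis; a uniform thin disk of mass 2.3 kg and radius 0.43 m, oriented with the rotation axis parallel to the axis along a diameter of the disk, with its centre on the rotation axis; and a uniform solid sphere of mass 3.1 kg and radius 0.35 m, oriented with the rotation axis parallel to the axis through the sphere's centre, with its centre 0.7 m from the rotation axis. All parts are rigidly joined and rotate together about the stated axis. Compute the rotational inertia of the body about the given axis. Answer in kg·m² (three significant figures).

Solid disk: I_cm = (1/2)MR² = (1/2)(4.1)(0.26)² = 0.13858 kg·m²; centre at d = 0.13 m, so I = I_cm + Md² gives I = 0.13858 + (4.1)(0.13)² = 0.20787 kg·m².
Rectangular plate: I_cm = (1/12)Mb² = (1/12)(4.1)(0.86)² = 0.2527 kg·m²; centre at d = 0.13 m, so I = I_cm + Md² gives I = 0.2527 + (4.1)(0.13)² = 0.32199 kg·m².
Thin disk: I_cm = (1/4)MR² = (1/4)(2.3)(0.43)² = 0.10632 kg·m²; axis through the centre, so I = 0.10632 kg·m².
Solid sphere: I_cm = (2/5)MR² = (2/5)(3.1)(0.35)² = 0.1519 kg·m²; centre at d = 0.7 m, so I = I_cm + Md² gives I = 0.1519 + (3.1)(0.7)² = 1.6709 kg·m².
Total I = 0.20787 + 0.32199 + 0.10632 + 1.6709 = 2.3071 kg·m².

2.31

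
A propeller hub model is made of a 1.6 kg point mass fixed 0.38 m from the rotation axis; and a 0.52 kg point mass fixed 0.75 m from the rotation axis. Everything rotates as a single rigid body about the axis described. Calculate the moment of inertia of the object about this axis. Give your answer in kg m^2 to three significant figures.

Point mass: I_cm = 0; centre at d = 0.38 m, so the parallel axis theorem gives I = 0 + (1.6)(0.38)² = 0.23104 kg m^2.
Point mass: I_cm = 0; centre at d = 0.75 m, so the parallel axis theorem gives I = 0 + (0.52)(0.75)² = 0.2925 kg m^2.
Total I = 0.23104 + 0.2925 = 0.52354 kg m^2.

0.524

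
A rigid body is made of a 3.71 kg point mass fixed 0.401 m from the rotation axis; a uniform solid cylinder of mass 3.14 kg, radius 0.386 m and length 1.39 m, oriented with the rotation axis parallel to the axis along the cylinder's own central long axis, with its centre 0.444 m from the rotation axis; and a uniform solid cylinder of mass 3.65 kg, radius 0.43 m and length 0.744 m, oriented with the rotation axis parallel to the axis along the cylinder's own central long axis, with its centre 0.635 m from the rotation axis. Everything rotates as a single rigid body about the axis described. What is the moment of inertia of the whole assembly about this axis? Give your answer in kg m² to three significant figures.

3.26

Point mass: I_cm = 0; centre at d = 0.401 m, so I = I_cm + Md² gives I = 0 + (3.71)(0.401)² = 0.59657 kg m².
Solid cylinder: I_cm = (1/2)MR² = (1/2)(3.14)(0.386)² = 0.23392 kg m²; centre at d = 0.444 m, so I = I_cm + Md² gives I = 0.23392 + (3.14)(0.444)² = 0.85293 kg m².
Solid cylinder: I_cm = (1/2)MR² = (1/2)(3.65)(0.43)² = 0.33744 kg m²; centre at d = 0.635 m, so I = I_cm + Md² gives I = 0.33744 + (3.65)(0.635)² = 1.8092 kg m².
Total I = 0.59657 + 0.85293 + 1.8092 = 3.2587 kg m².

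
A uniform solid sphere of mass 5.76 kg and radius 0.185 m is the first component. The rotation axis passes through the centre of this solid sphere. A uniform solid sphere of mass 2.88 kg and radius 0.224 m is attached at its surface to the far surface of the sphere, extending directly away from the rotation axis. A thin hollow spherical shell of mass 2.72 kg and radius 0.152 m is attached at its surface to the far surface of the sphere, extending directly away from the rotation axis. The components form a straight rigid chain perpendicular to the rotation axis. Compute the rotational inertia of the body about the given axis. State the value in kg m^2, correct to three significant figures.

2.34

Solid sphere: I_cm = (2/5)MR² = (2/5)(5.76)(0.185)² = 0.078854 kg m^2; axis through the centre, so I = 0.078854 kg m^2.
Solid sphere: I_cm = (2/5)MR² = (2/5)(2.88)(0.224)² = 0.057803 kg m^2; centre at d = 0.185 + 0.224 = 0.409 m, so the parallel axis theorem gives I = 0.057803 + (2.88)(0.409)² = 0.53957 kg m^2.
Spherical shell: I_cm = (2/3)MR² = (2/3)(2.72)(0.152)² = 0.041895 kg m^2; centre at d = 0.185 + 0.224 + 0.224 + 0.152 = 0.785 m, so the parallel axis theorem gives I = 0.041895 + (2.72)(0.785)² = 1.718 kg m^2.
Total I = 0.078854 + 0.53957 + 1.718 = 2.3365 kg m^2.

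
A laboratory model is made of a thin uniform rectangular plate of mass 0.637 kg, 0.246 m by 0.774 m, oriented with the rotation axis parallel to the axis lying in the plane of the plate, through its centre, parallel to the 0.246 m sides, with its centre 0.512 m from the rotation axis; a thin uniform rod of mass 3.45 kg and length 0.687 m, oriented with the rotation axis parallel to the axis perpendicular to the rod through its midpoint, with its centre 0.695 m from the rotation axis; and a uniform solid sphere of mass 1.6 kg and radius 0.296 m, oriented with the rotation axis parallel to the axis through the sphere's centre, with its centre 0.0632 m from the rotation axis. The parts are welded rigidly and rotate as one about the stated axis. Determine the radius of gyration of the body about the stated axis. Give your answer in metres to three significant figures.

Rectangular plate: I_cm = (1/12)Mb² = (1/12)(0.637)(0.774)² = 0.031801 kg m^2; centre at d = 0.512 m, so the parallel axis theorem gives I = 0.031801 + (0.637)(0.512)² = 0.19879 kg m^2.
Thin rod: I_cm = (1/12)ML² = (1/12)(3.45)(0.687)² = 0.13569 kg m^2; centre at d = 0.695 m, so the parallel axis theorem gives I = 0.13569 + (3.45)(0.695)² = 1.8021 kg m^2.
Solid sphere: I_cm = (2/5)MR² = (2/5)(1.6)(0.296)² = 0.056074 kg m^2; centre at d = 0.0632 m, so the parallel axis theorem gives I = 0.056074 + (1.6)(0.0632)² = 0.062465 kg m^2.
Total I = 2.0634 kg m^2; total mass M = 5.687 kg.
k = √(I/M) = √(2.0634/5.687) = 0.60235 m.

0.602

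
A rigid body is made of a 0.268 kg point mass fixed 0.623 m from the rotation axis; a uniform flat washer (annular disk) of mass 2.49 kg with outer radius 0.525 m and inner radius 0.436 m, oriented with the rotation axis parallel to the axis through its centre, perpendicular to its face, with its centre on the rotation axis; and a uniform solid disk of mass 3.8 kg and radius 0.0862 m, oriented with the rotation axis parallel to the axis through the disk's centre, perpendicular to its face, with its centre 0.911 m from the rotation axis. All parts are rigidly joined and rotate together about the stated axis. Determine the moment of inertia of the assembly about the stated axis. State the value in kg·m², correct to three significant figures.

Point mass: I_cm = 0; centre at d = 0.623 m, so the parallel axis theorem gives I = 0 + (0.268)(0.623)² = 0.10402 kg·m².
Annular disk: I_cm = (1/2)M(R²+r²) = (1/2)(2.49)[(0.525)² + (0.436)²] = 0.57982 kg·m²; axis through the centre, so I = 0.57982 kg·m².
Solid disk: I_cm = (1/2)MR² = (1/2)(3.8)(0.0862)² = 0.014118 kg·m²; centre at d = 0.911 m, so the parallel axis theorem gives I = 0.014118 + (3.8)(0.911)² = 3.1678 kg·m².
Total I = 0.10402 + 0.57982 + 3.1678 = 3.8517 kg·m².

3.85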